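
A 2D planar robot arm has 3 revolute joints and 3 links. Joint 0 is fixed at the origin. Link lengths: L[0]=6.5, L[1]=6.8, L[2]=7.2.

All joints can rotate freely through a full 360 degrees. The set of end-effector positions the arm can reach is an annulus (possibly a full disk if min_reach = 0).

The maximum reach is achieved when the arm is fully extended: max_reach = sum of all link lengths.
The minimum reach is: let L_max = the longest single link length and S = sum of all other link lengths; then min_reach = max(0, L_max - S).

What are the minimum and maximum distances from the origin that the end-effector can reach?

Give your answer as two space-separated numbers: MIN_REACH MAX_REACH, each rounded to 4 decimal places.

Link lengths: [6.5, 6.8, 7.2]
max_reach = 6.5 + 6.8 + 7.2 = 20.5
L_max = max([6.5, 6.8, 7.2]) = 7.2
S (sum of others) = 20.5 - 7.2 = 13.3
min_reach = max(0, 7.2 - 13.3) = max(0, -6.1) = 0

Answer: 0.0000 20.5000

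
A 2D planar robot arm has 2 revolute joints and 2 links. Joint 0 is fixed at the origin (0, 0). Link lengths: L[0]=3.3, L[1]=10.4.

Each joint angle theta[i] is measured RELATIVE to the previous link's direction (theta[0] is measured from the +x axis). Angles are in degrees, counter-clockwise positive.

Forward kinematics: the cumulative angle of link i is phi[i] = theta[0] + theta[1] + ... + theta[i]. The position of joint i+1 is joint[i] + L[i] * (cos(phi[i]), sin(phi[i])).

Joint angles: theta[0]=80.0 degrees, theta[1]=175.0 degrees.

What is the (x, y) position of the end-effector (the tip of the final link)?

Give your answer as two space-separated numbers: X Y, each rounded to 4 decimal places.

joint[0] = (0.0000, 0.0000)  (base)
link 0: phi[0] = 80 = 80 deg
  cos(80 deg) = 0.1736, sin(80 deg) = 0.9848
  joint[1] = (0.0000, 0.0000) + 3.3 * (0.1736, 0.9848) = (0.0000 + 0.5730, 0.0000 + 3.2499) = (0.5730, 3.2499)
link 1: phi[1] = 80 + 175 = 255 deg
  cos(255 deg) = -0.2588, sin(255 deg) = -0.9659
  joint[2] = (0.5730, 3.2499) + 10.4 * (-0.2588, -0.9659) = (0.5730 + -2.6917, 3.2499 + -10.0456) = (-2.1187, -6.7958)
End effector: (-2.1187, -6.7958)

Answer: -2.1187 -6.7958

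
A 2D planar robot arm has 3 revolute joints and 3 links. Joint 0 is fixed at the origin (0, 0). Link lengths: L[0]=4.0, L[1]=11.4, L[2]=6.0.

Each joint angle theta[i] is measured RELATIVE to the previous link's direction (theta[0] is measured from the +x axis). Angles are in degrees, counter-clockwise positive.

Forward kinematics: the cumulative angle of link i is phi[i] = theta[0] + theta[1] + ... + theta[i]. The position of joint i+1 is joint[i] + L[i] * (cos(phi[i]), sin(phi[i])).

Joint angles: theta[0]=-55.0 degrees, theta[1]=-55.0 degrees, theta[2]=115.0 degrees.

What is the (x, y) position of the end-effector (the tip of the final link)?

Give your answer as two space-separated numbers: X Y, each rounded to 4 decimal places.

Answer: 4.3724 -13.4662

Derivation:
joint[0] = (0.0000, 0.0000)  (base)
link 0: phi[0] = -55 = -55 deg
  cos(-55 deg) = 0.5736, sin(-55 deg) = -0.8192
  joint[1] = (0.0000, 0.0000) + 4 * (0.5736, -0.8192) = (0.0000 + 2.2943, 0.0000 + -3.2766) = (2.2943, -3.2766)
link 1: phi[1] = -55 + -55 = -110 deg
  cos(-110 deg) = -0.3420, sin(-110 deg) = -0.9397
  joint[2] = (2.2943, -3.2766) + 11.4 * (-0.3420, -0.9397) = (2.2943 + -3.8990, -3.2766 + -10.7125) = (-1.6047, -13.9891)
link 2: phi[2] = -55 + -55 + 115 = 5 deg
  cos(5 deg) = 0.9962, sin(5 deg) = 0.0872
  joint[3] = (-1.6047, -13.9891) + 6 * (0.9962, 0.0872) = (-1.6047 + 5.9772, -13.9891 + 0.5229) = (4.3724, -13.4662)
End effector: (4.3724, -13.4662)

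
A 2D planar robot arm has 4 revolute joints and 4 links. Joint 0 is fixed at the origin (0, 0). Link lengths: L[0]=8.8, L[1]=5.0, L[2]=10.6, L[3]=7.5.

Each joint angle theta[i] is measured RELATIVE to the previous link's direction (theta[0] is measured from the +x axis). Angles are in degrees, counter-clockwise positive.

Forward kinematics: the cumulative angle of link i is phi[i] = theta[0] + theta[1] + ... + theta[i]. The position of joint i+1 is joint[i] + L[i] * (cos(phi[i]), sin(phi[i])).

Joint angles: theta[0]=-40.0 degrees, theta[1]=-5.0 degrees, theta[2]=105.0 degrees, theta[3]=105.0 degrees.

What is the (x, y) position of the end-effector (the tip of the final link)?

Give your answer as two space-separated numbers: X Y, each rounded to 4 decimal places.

Answer: 8.3323 1.9289

Derivation:
joint[0] = (0.0000, 0.0000)  (base)
link 0: phi[0] = -40 = -40 deg
  cos(-40 deg) = 0.7660, sin(-40 deg) = -0.6428
  joint[1] = (0.0000, 0.0000) + 8.8 * (0.7660, -0.6428) = (0.0000 + 6.7412, 0.0000 + -5.6565) = (6.7412, -5.6565)
link 1: phi[1] = -40 + -5 = -45 deg
  cos(-45 deg) = 0.7071, sin(-45 deg) = -0.7071
  joint[2] = (6.7412, -5.6565) + 5 * (0.7071, -0.7071) = (6.7412 + 3.5355, -5.6565 + -3.5355) = (10.2767, -9.1921)
link 2: phi[2] = -40 + -5 + 105 = 60 deg
  cos(60 deg) = 0.5000, sin(60 deg) = 0.8660
  joint[3] = (10.2767, -9.1921) + 10.6 * (0.5000, 0.8660) = (10.2767 + 5.3000, -9.1921 + 9.1799) = (15.5767, -0.0122)
link 3: phi[3] = -40 + -5 + 105 + 105 = 165 deg
  cos(165 deg) = -0.9659, sin(165 deg) = 0.2588
  joint[4] = (15.5767, -0.0122) + 7.5 * (-0.9659, 0.2588) = (15.5767 + -7.2444, -0.0122 + 1.9411) = (8.3323, 1.9289)
End effector: (8.3323, 1.9289)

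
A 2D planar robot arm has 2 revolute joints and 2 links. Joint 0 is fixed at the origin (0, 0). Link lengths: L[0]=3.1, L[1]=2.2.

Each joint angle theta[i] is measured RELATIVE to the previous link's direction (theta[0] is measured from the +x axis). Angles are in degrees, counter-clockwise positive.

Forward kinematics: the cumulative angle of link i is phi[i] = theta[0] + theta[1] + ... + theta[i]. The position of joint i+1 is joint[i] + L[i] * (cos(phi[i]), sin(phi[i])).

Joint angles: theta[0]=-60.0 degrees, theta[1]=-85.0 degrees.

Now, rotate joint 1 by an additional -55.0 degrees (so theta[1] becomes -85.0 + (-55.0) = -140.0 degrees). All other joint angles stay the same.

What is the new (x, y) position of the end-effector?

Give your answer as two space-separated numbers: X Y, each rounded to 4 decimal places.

Answer: -0.5173 -1.9322

Derivation:
joint[0] = (0.0000, 0.0000)  (base)
link 0: phi[0] = -60 = -60 deg
  cos(-60 deg) = 0.5000, sin(-60 deg) = -0.8660
  joint[1] = (0.0000, 0.0000) + 3.1 * (0.5000, -0.8660) = (0.0000 + 1.5500, 0.0000 + -2.6847) = (1.5500, -2.6847)
link 1: phi[1] = -60 + -140 = -200 deg
  cos(-200 deg) = -0.9397, sin(-200 deg) = 0.3420
  joint[2] = (1.5500, -2.6847) + 2.2 * (-0.9397, 0.3420) = (1.5500 + -2.0673, -2.6847 + 0.7524) = (-0.5173, -1.9322)
End effector: (-0.5173, -1.9322)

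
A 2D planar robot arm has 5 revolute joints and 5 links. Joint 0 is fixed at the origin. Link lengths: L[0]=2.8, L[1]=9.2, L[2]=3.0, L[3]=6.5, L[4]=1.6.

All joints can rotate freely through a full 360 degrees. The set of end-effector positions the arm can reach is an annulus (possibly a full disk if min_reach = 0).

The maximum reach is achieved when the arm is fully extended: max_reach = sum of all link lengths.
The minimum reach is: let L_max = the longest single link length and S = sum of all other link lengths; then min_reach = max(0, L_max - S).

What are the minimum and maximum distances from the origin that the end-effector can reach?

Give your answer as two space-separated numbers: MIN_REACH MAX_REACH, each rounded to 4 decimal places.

Answer: 0.0000 23.1000

Derivation:
Link lengths: [2.8, 9.2, 3.0, 6.5, 1.6]
max_reach = 2.8 + 9.2 + 3 + 6.5 + 1.6 = 23.1
L_max = max([2.8, 9.2, 3.0, 6.5, 1.6]) = 9.2
S (sum of others) = 23.1 - 9.2 = 13.9
min_reach = max(0, 9.2 - 13.9) = max(0, -4.7) = 0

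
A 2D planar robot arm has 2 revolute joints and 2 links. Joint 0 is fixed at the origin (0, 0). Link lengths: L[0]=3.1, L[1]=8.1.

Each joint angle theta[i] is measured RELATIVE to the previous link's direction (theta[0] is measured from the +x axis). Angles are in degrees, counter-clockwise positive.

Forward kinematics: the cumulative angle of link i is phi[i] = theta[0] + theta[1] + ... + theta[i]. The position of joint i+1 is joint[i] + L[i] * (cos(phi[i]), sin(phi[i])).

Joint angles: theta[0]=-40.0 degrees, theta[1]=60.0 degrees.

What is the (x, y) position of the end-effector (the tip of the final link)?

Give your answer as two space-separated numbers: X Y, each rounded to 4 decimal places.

joint[0] = (0.0000, 0.0000)  (base)
link 0: phi[0] = -40 = -40 deg
  cos(-40 deg) = 0.7660, sin(-40 deg) = -0.6428
  joint[1] = (0.0000, 0.0000) + 3.1 * (0.7660, -0.6428) = (0.0000 + 2.3747, 0.0000 + -1.9926) = (2.3747, -1.9926)
link 1: phi[1] = -40 + 60 = 20 deg
  cos(20 deg) = 0.9397, sin(20 deg) = 0.3420
  joint[2] = (2.3747, -1.9926) + 8.1 * (0.9397, 0.3420) = (2.3747 + 7.6115, -1.9926 + 2.7704) = (9.9862, 0.7777)
End effector: (9.9862, 0.7777)

Answer: 9.9862 0.7777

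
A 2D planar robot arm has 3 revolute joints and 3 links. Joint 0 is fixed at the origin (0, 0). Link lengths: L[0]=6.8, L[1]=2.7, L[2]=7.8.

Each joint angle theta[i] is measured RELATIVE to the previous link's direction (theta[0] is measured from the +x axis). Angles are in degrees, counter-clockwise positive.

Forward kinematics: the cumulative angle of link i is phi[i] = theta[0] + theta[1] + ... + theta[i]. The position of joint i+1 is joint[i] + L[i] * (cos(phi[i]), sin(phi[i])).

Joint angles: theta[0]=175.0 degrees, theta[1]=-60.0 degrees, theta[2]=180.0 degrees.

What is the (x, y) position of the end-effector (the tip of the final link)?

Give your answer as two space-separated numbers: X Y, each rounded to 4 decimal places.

Answer: -4.6188 -4.0295

Derivation:
joint[0] = (0.0000, 0.0000)  (base)
link 0: phi[0] = 175 = 175 deg
  cos(175 deg) = -0.9962, sin(175 deg) = 0.0872
  joint[1] = (0.0000, 0.0000) + 6.8 * (-0.9962, 0.0872) = (0.0000 + -6.7741, 0.0000 + 0.5927) = (-6.7741, 0.5927)
link 1: phi[1] = 175 + -60 = 115 deg
  cos(115 deg) = -0.4226, sin(115 deg) = 0.9063
  joint[2] = (-6.7741, 0.5927) + 2.7 * (-0.4226, 0.9063) = (-6.7741 + -1.1411, 0.5927 + 2.4470) = (-7.9152, 3.0397)
link 2: phi[2] = 175 + -60 + 180 = 295 deg
  cos(295 deg) = 0.4226, sin(295 deg) = -0.9063
  joint[3] = (-7.9152, 3.0397) + 7.8 * (0.4226, -0.9063) = (-7.9152 + 3.2964, 3.0397 + -7.0692) = (-4.6188, -4.0295)
End effector: (-4.6188, -4.0295)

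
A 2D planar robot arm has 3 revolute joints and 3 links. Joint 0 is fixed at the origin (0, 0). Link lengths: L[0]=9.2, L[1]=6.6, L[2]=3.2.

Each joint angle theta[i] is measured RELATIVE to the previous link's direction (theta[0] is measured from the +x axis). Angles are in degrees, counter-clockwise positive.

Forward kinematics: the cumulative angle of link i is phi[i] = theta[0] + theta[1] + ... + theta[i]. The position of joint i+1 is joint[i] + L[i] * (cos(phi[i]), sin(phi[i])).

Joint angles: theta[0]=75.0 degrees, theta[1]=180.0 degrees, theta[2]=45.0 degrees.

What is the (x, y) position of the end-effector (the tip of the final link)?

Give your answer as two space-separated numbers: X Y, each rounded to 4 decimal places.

joint[0] = (0.0000, 0.0000)  (base)
link 0: phi[0] = 75 = 75 deg
  cos(75 deg) = 0.2588, sin(75 deg) = 0.9659
  joint[1] = (0.0000, 0.0000) + 9.2 * (0.2588, 0.9659) = (0.0000 + 2.3811, 0.0000 + 8.8865) = (2.3811, 8.8865)
link 1: phi[1] = 75 + 180 = 255 deg
  cos(255 deg) = -0.2588, sin(255 deg) = -0.9659
  joint[2] = (2.3811, 8.8865) + 6.6 * (-0.2588, -0.9659) = (2.3811 + -1.7082, 8.8865 + -6.3751) = (0.6729, 2.5114)
link 2: phi[2] = 75 + 180 + 45 = 300 deg
  cos(300 deg) = 0.5000, sin(300 deg) = -0.8660
  joint[3] = (0.6729, 2.5114) + 3.2 * (0.5000, -0.8660) = (0.6729 + 1.6000, 2.5114 + -2.7713) = (2.2729, -0.2599)
End effector: (2.2729, -0.2599)

Answer: 2.2729 -0.2599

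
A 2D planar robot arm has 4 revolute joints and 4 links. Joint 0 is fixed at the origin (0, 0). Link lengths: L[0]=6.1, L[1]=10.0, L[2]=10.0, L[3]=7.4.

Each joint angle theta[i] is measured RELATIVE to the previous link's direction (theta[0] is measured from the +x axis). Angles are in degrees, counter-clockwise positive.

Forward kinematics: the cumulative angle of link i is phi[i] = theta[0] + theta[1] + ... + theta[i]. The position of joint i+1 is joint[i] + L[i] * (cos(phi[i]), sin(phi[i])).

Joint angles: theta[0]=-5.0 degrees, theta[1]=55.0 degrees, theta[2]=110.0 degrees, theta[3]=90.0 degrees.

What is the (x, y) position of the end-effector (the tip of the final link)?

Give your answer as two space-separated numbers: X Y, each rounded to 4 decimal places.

Answer: 0.5768 3.5953

Derivation:
joint[0] = (0.0000, 0.0000)  (base)
link 0: phi[0] = -5 = -5 deg
  cos(-5 deg) = 0.9962, sin(-5 deg) = -0.0872
  joint[1] = (0.0000, 0.0000) + 6.1 * (0.9962, -0.0872) = (0.0000 + 6.0768, 0.0000 + -0.5317) = (6.0768, -0.5317)
link 1: phi[1] = -5 + 55 = 50 deg
  cos(50 deg) = 0.6428, sin(50 deg) = 0.7660
  joint[2] = (6.0768, -0.5317) + 10 * (0.6428, 0.7660) = (6.0768 + 6.4279, -0.5317 + 7.6604) = (12.5047, 7.1288)
link 2: phi[2] = -5 + 55 + 110 = 160 deg
  cos(160 deg) = -0.9397, sin(160 deg) = 0.3420
  joint[3] = (12.5047, 7.1288) + 10 * (-0.9397, 0.3420) = (12.5047 + -9.3969, 7.1288 + 3.4202) = (3.1077, 10.5490)
link 3: phi[3] = -5 + 55 + 110 + 90 = 250 deg
  cos(250 deg) = -0.3420, sin(250 deg) = -0.9397
  joint[4] = (3.1077, 10.5490) + 7.4 * (-0.3420, -0.9397) = (3.1077 + -2.5309, 10.5490 + -6.9537) = (0.5768, 3.5953)
End effector: (0.5768, 3.5953)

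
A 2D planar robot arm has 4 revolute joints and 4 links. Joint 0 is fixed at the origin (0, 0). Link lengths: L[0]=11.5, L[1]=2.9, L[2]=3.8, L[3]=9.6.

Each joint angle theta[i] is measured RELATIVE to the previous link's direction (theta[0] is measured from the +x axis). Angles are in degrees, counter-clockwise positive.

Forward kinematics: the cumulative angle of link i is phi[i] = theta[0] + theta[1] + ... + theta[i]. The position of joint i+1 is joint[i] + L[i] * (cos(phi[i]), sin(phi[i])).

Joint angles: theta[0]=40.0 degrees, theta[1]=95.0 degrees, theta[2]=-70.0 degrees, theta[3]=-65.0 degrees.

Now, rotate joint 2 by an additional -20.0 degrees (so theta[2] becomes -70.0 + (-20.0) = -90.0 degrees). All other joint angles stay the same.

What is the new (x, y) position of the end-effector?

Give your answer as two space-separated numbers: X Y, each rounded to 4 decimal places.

joint[0] = (0.0000, 0.0000)  (base)
link 0: phi[0] = 40 = 40 deg
  cos(40 deg) = 0.7660, sin(40 deg) = 0.6428
  joint[1] = (0.0000, 0.0000) + 11.5 * (0.7660, 0.6428) = (0.0000 + 8.8095, 0.0000 + 7.3921) = (8.8095, 7.3921)
link 1: phi[1] = 40 + 95 = 135 deg
  cos(135 deg) = -0.7071, sin(135 deg) = 0.7071
  joint[2] = (8.8095, 7.3921) + 2.9 * (-0.7071, 0.7071) = (8.8095 + -2.0506, 7.3921 + 2.0506) = (6.7589, 9.4427)
link 2: phi[2] = 40 + 95 + -90 = 45 deg
  cos(45 deg) = 0.7071, sin(45 deg) = 0.7071
  joint[3] = (6.7589, 9.4427) + 3.8 * (0.7071, 0.7071) = (6.7589 + 2.6870, 9.4427 + 2.6870) = (9.4459, 12.1297)
link 3: phi[3] = 40 + 95 + -90 + -65 = -20 deg
  cos(-20 deg) = 0.9397, sin(-20 deg) = -0.3420
  joint[4] = (9.4459, 12.1297) + 9.6 * (0.9397, -0.3420) = (9.4459 + 9.0210, 12.1297 + -3.2834) = (18.4670, 8.8463)
End effector: (18.4670, 8.8463)

Answer: 18.4670 8.8463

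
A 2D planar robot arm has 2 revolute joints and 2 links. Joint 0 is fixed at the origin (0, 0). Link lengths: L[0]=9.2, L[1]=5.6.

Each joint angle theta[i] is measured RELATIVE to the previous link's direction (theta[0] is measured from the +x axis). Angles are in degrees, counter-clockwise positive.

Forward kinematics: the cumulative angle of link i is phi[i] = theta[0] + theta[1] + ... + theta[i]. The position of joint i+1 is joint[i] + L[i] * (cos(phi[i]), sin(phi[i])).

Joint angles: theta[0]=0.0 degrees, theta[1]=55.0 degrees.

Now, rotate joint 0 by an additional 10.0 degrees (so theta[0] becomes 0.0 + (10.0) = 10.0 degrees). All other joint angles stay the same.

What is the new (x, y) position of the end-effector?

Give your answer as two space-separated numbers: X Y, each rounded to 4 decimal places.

joint[0] = (0.0000, 0.0000)  (base)
link 0: phi[0] = 10 = 10 deg
  cos(10 deg) = 0.9848, sin(10 deg) = 0.1736
  joint[1] = (0.0000, 0.0000) + 9.2 * (0.9848, 0.1736) = (0.0000 + 9.0602, 0.0000 + 1.5976) = (9.0602, 1.5976)
link 1: phi[1] = 10 + 55 = 65 deg
  cos(65 deg) = 0.4226, sin(65 deg) = 0.9063
  joint[2] = (9.0602, 1.5976) + 5.6 * (0.4226, 0.9063) = (9.0602 + 2.3667, 1.5976 + 5.0753) = (11.4269, 6.6729)
End effector: (11.4269, 6.6729)

Answer: 11.4269 6.6729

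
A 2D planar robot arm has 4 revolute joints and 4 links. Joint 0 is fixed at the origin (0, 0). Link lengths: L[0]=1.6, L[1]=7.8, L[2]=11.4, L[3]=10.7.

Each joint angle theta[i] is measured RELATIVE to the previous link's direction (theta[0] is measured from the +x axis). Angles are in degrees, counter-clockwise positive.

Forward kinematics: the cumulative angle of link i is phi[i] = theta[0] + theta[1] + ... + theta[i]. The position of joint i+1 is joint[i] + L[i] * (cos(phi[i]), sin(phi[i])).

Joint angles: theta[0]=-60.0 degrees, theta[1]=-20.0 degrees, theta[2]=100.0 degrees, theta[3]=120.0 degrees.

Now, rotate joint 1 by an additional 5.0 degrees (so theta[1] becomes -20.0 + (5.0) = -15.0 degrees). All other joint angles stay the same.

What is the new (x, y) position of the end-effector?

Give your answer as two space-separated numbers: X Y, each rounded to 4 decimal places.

Answer: 4.3858 2.0353

Derivation:
joint[0] = (0.0000, 0.0000)  (base)
link 0: phi[0] = -60 = -60 deg
  cos(-60 deg) = 0.5000, sin(-60 deg) = -0.8660
  joint[1] = (0.0000, 0.0000) + 1.6 * (0.5000, -0.8660) = (0.0000 + 0.8000, 0.0000 + -1.3856) = (0.8000, -1.3856)
link 1: phi[1] = -60 + -15 = -75 deg
  cos(-75 deg) = 0.2588, sin(-75 deg) = -0.9659
  joint[2] = (0.8000, -1.3856) + 7.8 * (0.2588, -0.9659) = (0.8000 + 2.0188, -1.3856 + -7.5342) = (2.8188, -8.9199)
link 2: phi[2] = -60 + -15 + 100 = 25 deg
  cos(25 deg) = 0.9063, sin(25 deg) = 0.4226
  joint[3] = (2.8188, -8.9199) + 11.4 * (0.9063, 0.4226) = (2.8188 + 10.3319, -8.9199 + 4.8178) = (13.1507, -4.1020)
link 3: phi[3] = -60 + -15 + 100 + 120 = 145 deg
  cos(145 deg) = -0.8192, sin(145 deg) = 0.5736
  joint[4] = (13.1507, -4.1020) + 10.7 * (-0.8192, 0.5736) = (13.1507 + -8.7649, -4.1020 + 6.1373) = (4.3858, 2.0353)
End effector: (4.3858, 2.0353)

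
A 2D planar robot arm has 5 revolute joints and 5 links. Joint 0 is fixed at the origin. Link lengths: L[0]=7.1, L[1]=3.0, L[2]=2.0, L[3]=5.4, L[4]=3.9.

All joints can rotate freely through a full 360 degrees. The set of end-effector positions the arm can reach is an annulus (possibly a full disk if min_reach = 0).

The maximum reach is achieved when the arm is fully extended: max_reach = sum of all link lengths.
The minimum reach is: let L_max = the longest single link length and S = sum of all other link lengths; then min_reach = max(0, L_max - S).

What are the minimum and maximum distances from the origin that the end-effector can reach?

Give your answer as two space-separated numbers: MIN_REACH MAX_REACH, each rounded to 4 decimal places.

Link lengths: [7.1, 3.0, 2.0, 5.4, 3.9]
max_reach = 7.1 + 3 + 2 + 5.4 + 3.9 = 21.4
L_max = max([7.1, 3.0, 2.0, 5.4, 3.9]) = 7.1
S (sum of others) = 21.4 - 7.1 = 14.3
min_reach = max(0, 7.1 - 14.3) = max(0, -7.2) = 0

Answer: 0.0000 21.4000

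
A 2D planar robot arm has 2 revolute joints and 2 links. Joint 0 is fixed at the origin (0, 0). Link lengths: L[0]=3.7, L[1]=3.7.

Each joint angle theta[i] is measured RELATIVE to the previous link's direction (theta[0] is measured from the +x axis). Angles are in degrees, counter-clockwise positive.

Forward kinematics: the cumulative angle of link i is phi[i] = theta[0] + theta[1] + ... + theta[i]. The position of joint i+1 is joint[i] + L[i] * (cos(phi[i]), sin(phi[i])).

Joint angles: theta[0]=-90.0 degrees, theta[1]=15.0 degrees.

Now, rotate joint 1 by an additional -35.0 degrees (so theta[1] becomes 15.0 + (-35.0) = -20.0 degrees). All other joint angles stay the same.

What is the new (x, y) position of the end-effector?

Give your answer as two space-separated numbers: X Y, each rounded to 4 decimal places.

Answer: -1.2655 -7.1769

Derivation:
joint[0] = (0.0000, 0.0000)  (base)
link 0: phi[0] = -90 = -90 deg
  cos(-90 deg) = 0.0000, sin(-90 deg) = -1.0000
  joint[1] = (0.0000, 0.0000) + 3.7 * (0.0000, -1.0000) = (0.0000 + 0.0000, 0.0000 + -3.7000) = (0.0000, -3.7000)
link 1: phi[1] = -90 + -20 = -110 deg
  cos(-110 deg) = -0.3420, sin(-110 deg) = -0.9397
  joint[2] = (0.0000, -3.7000) + 3.7 * (-0.3420, -0.9397) = (0.0000 + -1.2655, -3.7000 + -3.4769) = (-1.2655, -7.1769)
End effector: (-1.2655, -7.1769)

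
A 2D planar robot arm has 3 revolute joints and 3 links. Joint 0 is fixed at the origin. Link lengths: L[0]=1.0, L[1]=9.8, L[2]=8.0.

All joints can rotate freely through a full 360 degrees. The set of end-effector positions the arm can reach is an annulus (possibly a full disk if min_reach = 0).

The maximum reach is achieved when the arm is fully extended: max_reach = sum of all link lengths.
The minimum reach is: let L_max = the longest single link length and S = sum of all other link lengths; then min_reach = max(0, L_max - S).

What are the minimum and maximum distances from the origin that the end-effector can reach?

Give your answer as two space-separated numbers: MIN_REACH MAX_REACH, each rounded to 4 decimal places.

Link lengths: [1.0, 9.8, 8.0]
max_reach = 1 + 9.8 + 8 = 18.8
L_max = max([1.0, 9.8, 8.0]) = 9.8
S (sum of others) = 18.8 - 9.8 = 9
min_reach = max(0, 9.8 - 9) = max(0, 0.8) = 0.8

Answer: 0.8000 18.8000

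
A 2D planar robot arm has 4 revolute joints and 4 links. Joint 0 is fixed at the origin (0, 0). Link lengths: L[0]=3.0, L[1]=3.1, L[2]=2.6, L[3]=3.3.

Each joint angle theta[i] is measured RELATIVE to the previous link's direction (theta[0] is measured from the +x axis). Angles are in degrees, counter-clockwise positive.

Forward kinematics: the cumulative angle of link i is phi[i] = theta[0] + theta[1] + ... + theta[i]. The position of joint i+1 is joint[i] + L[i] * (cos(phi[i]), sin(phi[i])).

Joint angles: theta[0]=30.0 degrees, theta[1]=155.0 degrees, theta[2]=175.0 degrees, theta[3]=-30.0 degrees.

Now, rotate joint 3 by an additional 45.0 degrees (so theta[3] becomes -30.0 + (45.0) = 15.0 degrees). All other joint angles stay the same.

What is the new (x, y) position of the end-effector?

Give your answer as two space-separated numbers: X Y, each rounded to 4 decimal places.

Answer: 5.2974 2.0839

Derivation:
joint[0] = (0.0000, 0.0000)  (base)
link 0: phi[0] = 30 = 30 deg
  cos(30 deg) = 0.8660, sin(30 deg) = 0.5000
  joint[1] = (0.0000, 0.0000) + 3 * (0.8660, 0.5000) = (0.0000 + 2.5981, 0.0000 + 1.5000) = (2.5981, 1.5000)
link 1: phi[1] = 30 + 155 = 185 deg
  cos(185 deg) = -0.9962, sin(185 deg) = -0.0872
  joint[2] = (2.5981, 1.5000) + 3.1 * (-0.9962, -0.0872) = (2.5981 + -3.0882, 1.5000 + -0.2702) = (-0.4901, 1.2298)
link 2: phi[2] = 30 + 155 + 175 = 360 deg
  cos(360 deg) = 1.0000, sin(360 deg) = -0.0000
  joint[3] = (-0.4901, 1.2298) + 2.6 * (1.0000, -0.0000) = (-0.4901 + 2.6000, 1.2298 + -0.0000) = (2.1099, 1.2298)
link 3: phi[3] = 30 + 155 + 175 + 15 = 375 deg
  cos(375 deg) = 0.9659, sin(375 deg) = 0.2588
  joint[4] = (2.1099, 1.2298) + 3.3 * (0.9659, 0.2588) = (2.1099 + 3.1876, 1.2298 + 0.8541) = (5.2974, 2.0839)
End effector: (5.2974, 2.0839)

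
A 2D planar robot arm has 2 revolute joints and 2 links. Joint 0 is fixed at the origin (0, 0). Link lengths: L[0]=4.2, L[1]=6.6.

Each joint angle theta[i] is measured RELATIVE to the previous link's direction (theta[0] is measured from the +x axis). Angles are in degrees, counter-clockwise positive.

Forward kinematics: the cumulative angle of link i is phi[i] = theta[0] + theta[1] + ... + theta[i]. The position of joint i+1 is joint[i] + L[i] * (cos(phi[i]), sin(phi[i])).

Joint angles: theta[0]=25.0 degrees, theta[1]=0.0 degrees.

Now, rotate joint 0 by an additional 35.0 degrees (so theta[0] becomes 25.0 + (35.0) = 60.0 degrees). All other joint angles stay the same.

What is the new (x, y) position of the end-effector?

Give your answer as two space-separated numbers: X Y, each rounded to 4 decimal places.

joint[0] = (0.0000, 0.0000)  (base)
link 0: phi[0] = 60 = 60 deg
  cos(60 deg) = 0.5000, sin(60 deg) = 0.8660
  joint[1] = (0.0000, 0.0000) + 4.2 * (0.5000, 0.8660) = (0.0000 + 2.1000, 0.0000 + 3.6373) = (2.1000, 3.6373)
link 1: phi[1] = 60 + 0 = 60 deg
  cos(60 deg) = 0.5000, sin(60 deg) = 0.8660
  joint[2] = (2.1000, 3.6373) + 6.6 * (0.5000, 0.8660) = (2.1000 + 3.3000, 3.6373 + 5.7158) = (5.4000, 9.3531)
End effector: (5.4000, 9.3531)

Answer: 5.4000 9.3531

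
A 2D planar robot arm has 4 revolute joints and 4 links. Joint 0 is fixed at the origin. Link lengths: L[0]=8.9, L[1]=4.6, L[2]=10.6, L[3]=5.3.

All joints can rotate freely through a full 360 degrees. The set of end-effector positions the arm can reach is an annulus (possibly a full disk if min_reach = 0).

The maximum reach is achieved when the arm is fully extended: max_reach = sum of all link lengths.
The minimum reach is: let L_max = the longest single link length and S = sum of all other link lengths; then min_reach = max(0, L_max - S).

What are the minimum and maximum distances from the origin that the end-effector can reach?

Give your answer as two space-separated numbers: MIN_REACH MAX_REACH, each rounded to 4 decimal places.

Link lengths: [8.9, 4.6, 10.6, 5.3]
max_reach = 8.9 + 4.6 + 10.6 + 5.3 = 29.4
L_max = max([8.9, 4.6, 10.6, 5.3]) = 10.6
S (sum of others) = 29.4 - 10.6 = 18.8
min_reach = max(0, 10.6 - 18.8) = max(0, -8.2) = 0

Answer: 0.0000 29.4000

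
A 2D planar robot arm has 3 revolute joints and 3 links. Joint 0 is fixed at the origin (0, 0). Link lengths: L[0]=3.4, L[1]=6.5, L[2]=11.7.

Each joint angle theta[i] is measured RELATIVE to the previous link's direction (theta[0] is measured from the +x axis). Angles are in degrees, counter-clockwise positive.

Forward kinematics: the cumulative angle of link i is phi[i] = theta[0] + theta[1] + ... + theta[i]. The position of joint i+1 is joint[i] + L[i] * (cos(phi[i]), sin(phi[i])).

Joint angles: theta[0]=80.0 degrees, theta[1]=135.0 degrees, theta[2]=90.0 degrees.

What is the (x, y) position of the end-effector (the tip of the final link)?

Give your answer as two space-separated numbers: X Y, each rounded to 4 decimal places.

Answer: 1.9768 -9.9640

Derivation:
joint[0] = (0.0000, 0.0000)  (base)
link 0: phi[0] = 80 = 80 deg
  cos(80 deg) = 0.1736, sin(80 deg) = 0.9848
  joint[1] = (0.0000, 0.0000) + 3.4 * (0.1736, 0.9848) = (0.0000 + 0.5904, 0.0000 + 3.3483) = (0.5904, 3.3483)
link 1: phi[1] = 80 + 135 = 215 deg
  cos(215 deg) = -0.8192, sin(215 deg) = -0.5736
  joint[2] = (0.5904, 3.3483) + 6.5 * (-0.8192, -0.5736) = (0.5904 + -5.3245, 3.3483 + -3.7282) = (-4.7341, -0.3799)
link 2: phi[2] = 80 + 135 + 90 = 305 deg
  cos(305 deg) = 0.5736, sin(305 deg) = -0.8192
  joint[3] = (-4.7341, -0.3799) + 11.7 * (0.5736, -0.8192) = (-4.7341 + 6.7108, -0.3799 + -9.5841) = (1.9768, -9.9640)
End effector: (1.9768, -9.9640)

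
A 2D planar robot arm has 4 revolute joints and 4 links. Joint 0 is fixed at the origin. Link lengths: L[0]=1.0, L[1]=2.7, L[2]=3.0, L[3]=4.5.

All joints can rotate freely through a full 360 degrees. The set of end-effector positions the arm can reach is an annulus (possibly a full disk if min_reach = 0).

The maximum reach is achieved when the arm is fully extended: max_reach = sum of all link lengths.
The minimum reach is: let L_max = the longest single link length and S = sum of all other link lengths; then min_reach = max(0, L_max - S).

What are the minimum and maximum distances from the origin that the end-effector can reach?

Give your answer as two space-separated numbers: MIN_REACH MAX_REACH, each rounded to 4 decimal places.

Link lengths: [1.0, 2.7, 3.0, 4.5]
max_reach = 1 + 2.7 + 3 + 4.5 = 11.2
L_max = max([1.0, 2.7, 3.0, 4.5]) = 4.5
S (sum of others) = 11.2 - 4.5 = 6.7
min_reach = max(0, 4.5 - 6.7) = max(0, -2.2) = 0

Answer: 0.0000 11.2000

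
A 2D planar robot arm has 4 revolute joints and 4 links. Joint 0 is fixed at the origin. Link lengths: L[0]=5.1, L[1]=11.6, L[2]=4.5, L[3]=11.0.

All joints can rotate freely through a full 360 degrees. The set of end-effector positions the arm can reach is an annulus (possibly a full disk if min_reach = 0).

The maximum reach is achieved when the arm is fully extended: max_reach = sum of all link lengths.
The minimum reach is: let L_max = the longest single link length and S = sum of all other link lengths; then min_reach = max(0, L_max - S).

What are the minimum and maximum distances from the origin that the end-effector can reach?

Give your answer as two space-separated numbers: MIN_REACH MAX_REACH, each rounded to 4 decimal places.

Link lengths: [5.1, 11.6, 4.5, 11.0]
max_reach = 5.1 + 11.6 + 4.5 + 11 = 32.2
L_max = max([5.1, 11.6, 4.5, 11.0]) = 11.6
S (sum of others) = 32.2 - 11.6 = 20.6
min_reach = max(0, 11.6 - 20.6) = max(0, -9) = 0

Answer: 0.0000 32.2000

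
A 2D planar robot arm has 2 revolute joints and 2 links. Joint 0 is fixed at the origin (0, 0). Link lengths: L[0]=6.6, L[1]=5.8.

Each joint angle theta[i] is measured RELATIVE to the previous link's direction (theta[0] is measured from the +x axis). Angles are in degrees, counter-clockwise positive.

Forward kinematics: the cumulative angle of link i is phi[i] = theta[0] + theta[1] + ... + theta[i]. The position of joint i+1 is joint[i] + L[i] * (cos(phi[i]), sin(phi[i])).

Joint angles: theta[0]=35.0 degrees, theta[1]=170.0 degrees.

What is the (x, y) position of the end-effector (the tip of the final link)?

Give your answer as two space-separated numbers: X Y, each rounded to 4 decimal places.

Answer: 0.1498 1.3344

Derivation:
joint[0] = (0.0000, 0.0000)  (base)
link 0: phi[0] = 35 = 35 deg
  cos(35 deg) = 0.8192, sin(35 deg) = 0.5736
  joint[1] = (0.0000, 0.0000) + 6.6 * (0.8192, 0.5736) = (0.0000 + 5.4064, 0.0000 + 3.7856) = (5.4064, 3.7856)
link 1: phi[1] = 35 + 170 = 205 deg
  cos(205 deg) = -0.9063, sin(205 deg) = -0.4226
  joint[2] = (5.4064, 3.7856) + 5.8 * (-0.9063, -0.4226) = (5.4064 + -5.2566, 3.7856 + -2.4512) = (0.1498, 1.3344)
End effector: (0.1498, 1.3344)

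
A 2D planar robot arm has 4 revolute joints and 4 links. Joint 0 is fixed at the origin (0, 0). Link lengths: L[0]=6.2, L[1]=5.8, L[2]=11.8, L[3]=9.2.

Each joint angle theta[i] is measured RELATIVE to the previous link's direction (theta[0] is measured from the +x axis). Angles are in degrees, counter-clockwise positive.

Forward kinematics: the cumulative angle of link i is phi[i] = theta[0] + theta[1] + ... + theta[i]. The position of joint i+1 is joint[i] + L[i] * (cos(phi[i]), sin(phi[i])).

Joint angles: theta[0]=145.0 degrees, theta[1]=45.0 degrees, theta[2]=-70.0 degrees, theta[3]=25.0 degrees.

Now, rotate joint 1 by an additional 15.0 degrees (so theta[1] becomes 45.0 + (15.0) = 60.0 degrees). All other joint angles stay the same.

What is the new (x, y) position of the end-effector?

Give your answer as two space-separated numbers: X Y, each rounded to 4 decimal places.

joint[0] = (0.0000, 0.0000)  (base)
link 0: phi[0] = 145 = 145 deg
  cos(145 deg) = -0.8192, sin(145 deg) = 0.5736
  joint[1] = (0.0000, 0.0000) + 6.2 * (-0.8192, 0.5736) = (0.0000 + -5.0787, 0.0000 + 3.5562) = (-5.0787, 3.5562)
link 1: phi[1] = 145 + 60 = 205 deg
  cos(205 deg) = -0.9063, sin(205 deg) = -0.4226
  joint[2] = (-5.0787, 3.5562) + 5.8 * (-0.9063, -0.4226) = (-5.0787 + -5.2566, 3.5562 + -2.4512) = (-10.3353, 1.1050)
link 2: phi[2] = 145 + 60 + -70 = 135 deg
  cos(135 deg) = -0.7071, sin(135 deg) = 0.7071
  joint[3] = (-10.3353, 1.1050) + 11.8 * (-0.7071, 0.7071) = (-10.3353 + -8.3439, 1.1050 + 8.3439) = (-18.6792, 9.4488)
link 3: phi[3] = 145 + 60 + -70 + 25 = 160 deg
  cos(160 deg) = -0.9397, sin(160 deg) = 0.3420
  joint[4] = (-18.6792, 9.4488) + 9.2 * (-0.9397, 0.3420) = (-18.6792 + -8.6452, 9.4488 + 3.1466) = (-27.3244, 12.5954)
End effector: (-27.3244, 12.5954)

Answer: -27.3244 12.5954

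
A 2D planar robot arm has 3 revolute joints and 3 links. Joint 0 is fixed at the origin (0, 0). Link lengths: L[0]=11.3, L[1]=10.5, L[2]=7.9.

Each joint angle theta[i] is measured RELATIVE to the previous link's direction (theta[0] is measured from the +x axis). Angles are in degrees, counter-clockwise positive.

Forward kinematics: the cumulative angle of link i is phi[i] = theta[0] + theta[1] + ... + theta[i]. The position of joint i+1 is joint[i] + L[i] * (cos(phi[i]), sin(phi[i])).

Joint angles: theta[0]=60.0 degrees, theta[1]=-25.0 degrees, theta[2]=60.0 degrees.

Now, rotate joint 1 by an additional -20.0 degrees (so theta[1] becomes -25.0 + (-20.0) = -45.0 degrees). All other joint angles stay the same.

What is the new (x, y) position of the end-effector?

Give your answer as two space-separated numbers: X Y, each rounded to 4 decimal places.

Answer: 17.8369 20.1345

Derivation:
joint[0] = (0.0000, 0.0000)  (base)
link 0: phi[0] = 60 = 60 deg
  cos(60 deg) = 0.5000, sin(60 deg) = 0.8660
  joint[1] = (0.0000, 0.0000) + 11.3 * (0.5000, 0.8660) = (0.0000 + 5.6500, 0.0000 + 9.7861) = (5.6500, 9.7861)
link 1: phi[1] = 60 + -45 = 15 deg
  cos(15 deg) = 0.9659, sin(15 deg) = 0.2588
  joint[2] = (5.6500, 9.7861) + 10.5 * (0.9659, 0.2588) = (5.6500 + 10.1422, 9.7861 + 2.7176) = (15.7922, 12.5037)
link 2: phi[2] = 60 + -45 + 60 = 75 deg
  cos(75 deg) = 0.2588, sin(75 deg) = 0.9659
  joint[3] = (15.7922, 12.5037) + 7.9 * (0.2588, 0.9659) = (15.7922 + 2.0447, 12.5037 + 7.6308) = (17.8369, 20.1345)
End effector: (17.8369, 20.1345)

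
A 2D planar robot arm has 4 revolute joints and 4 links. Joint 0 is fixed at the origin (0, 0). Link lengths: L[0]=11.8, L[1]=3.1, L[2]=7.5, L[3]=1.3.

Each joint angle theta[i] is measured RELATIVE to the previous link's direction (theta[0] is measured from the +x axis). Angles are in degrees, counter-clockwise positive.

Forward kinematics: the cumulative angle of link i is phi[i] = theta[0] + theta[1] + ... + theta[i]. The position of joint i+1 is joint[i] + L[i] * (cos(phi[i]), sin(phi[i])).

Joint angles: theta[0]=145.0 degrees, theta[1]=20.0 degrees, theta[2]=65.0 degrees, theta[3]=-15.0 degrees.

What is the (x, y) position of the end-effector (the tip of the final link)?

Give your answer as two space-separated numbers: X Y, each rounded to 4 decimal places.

Answer: -18.5462 1.0796

Derivation:
joint[0] = (0.0000, 0.0000)  (base)
link 0: phi[0] = 145 = 145 deg
  cos(145 deg) = -0.8192, sin(145 deg) = 0.5736
  joint[1] = (0.0000, 0.0000) + 11.8 * (-0.8192, 0.5736) = (0.0000 + -9.6660, 0.0000 + 6.7682) = (-9.6660, 6.7682)
link 1: phi[1] = 145 + 20 = 165 deg
  cos(165 deg) = -0.9659, sin(165 deg) = 0.2588
  joint[2] = (-9.6660, 6.7682) + 3.1 * (-0.9659, 0.2588) = (-9.6660 + -2.9944, 6.7682 + 0.8023) = (-12.6604, 7.5705)
link 2: phi[2] = 145 + 20 + 65 = 230 deg
  cos(230 deg) = -0.6428, sin(230 deg) = -0.7660
  joint[3] = (-12.6604, 7.5705) + 7.5 * (-0.6428, -0.7660) = (-12.6604 + -4.8209, 7.5705 + -5.7453) = (-17.4813, 1.8252)
link 3: phi[3] = 145 + 20 + 65 + -15 = 215 deg
  cos(215 deg) = -0.8192, sin(215 deg) = -0.5736
  joint[4] = (-17.4813, 1.8252) + 1.3 * (-0.8192, -0.5736) = (-17.4813 + -1.0649, 1.8252 + -0.7456) = (-18.5462, 1.0796)
End effector: (-18.5462, 1.0796)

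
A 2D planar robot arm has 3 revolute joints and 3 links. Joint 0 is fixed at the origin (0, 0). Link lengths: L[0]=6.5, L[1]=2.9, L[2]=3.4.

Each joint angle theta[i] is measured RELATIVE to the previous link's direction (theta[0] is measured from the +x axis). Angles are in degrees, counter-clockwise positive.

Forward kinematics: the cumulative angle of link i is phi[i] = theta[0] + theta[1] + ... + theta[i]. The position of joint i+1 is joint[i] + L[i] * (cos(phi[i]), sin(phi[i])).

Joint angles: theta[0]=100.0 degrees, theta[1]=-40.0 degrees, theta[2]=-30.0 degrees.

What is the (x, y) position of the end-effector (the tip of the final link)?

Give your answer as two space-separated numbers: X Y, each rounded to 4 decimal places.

Answer: 3.2658 10.6127

Derivation:
joint[0] = (0.0000, 0.0000)  (base)
link 0: phi[0] = 100 = 100 deg
  cos(100 deg) = -0.1736, sin(100 deg) = 0.9848
  joint[1] = (0.0000, 0.0000) + 6.5 * (-0.1736, 0.9848) = (0.0000 + -1.1287, 0.0000 + 6.4013) = (-1.1287, 6.4013)
link 1: phi[1] = 100 + -40 = 60 deg
  cos(60 deg) = 0.5000, sin(60 deg) = 0.8660
  joint[2] = (-1.1287, 6.4013) + 2.9 * (0.5000, 0.8660) = (-1.1287 + 1.4500, 6.4013 + 2.5115) = (0.3213, 8.9127)
link 2: phi[2] = 100 + -40 + -30 = 30 deg
  cos(30 deg) = 0.8660, sin(30 deg) = 0.5000
  joint[3] = (0.3213, 8.9127) + 3.4 * (0.8660, 0.5000) = (0.3213 + 2.9445, 8.9127 + 1.7000) = (3.2658, 10.6127)
End effector: (3.2658, 10.6127)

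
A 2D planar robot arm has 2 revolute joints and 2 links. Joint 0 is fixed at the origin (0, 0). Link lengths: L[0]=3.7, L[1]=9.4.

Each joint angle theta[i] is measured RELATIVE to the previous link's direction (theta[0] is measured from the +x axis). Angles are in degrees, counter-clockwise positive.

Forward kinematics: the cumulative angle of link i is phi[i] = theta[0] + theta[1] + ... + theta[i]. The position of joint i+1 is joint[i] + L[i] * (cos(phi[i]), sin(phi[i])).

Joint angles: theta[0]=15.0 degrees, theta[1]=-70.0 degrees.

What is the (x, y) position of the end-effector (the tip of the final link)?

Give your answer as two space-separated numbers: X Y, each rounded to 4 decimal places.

Answer: 8.9655 -6.7424

Derivation:
joint[0] = (0.0000, 0.0000)  (base)
link 0: phi[0] = 15 = 15 deg
  cos(15 deg) = 0.9659, sin(15 deg) = 0.2588
  joint[1] = (0.0000, 0.0000) + 3.7 * (0.9659, 0.2588) = (0.0000 + 3.5739, 0.0000 + 0.9576) = (3.5739, 0.9576)
link 1: phi[1] = 15 + -70 = -55 deg
  cos(-55 deg) = 0.5736, sin(-55 deg) = -0.8192
  joint[2] = (3.5739, 0.9576) + 9.4 * (0.5736, -0.8192) = (3.5739 + 5.3916, 0.9576 + -7.7000) = (8.9655, -6.7424)
End effector: (8.9655, -6.7424)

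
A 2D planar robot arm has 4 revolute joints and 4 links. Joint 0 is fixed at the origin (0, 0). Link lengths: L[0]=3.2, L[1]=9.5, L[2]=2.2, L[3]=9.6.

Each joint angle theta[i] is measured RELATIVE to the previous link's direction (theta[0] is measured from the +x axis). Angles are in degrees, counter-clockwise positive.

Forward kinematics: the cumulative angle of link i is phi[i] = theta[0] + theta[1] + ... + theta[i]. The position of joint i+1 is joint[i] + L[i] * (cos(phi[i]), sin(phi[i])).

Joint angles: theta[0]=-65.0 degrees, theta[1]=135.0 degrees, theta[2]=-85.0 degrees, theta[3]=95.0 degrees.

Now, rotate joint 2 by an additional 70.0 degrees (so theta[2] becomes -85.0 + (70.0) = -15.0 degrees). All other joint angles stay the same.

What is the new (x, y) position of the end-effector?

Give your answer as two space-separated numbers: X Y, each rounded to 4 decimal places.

joint[0] = (0.0000, 0.0000)  (base)
link 0: phi[0] = -65 = -65 deg
  cos(-65 deg) = 0.4226, sin(-65 deg) = -0.9063
  joint[1] = (0.0000, 0.0000) + 3.2 * (0.4226, -0.9063) = (0.0000 + 1.3524, 0.0000 + -2.9002) = (1.3524, -2.9002)
link 1: phi[1] = -65 + 135 = 70 deg
  cos(70 deg) = 0.3420, sin(70 deg) = 0.9397
  joint[2] = (1.3524, -2.9002) + 9.5 * (0.3420, 0.9397) = (1.3524 + 3.2492, -2.9002 + 8.9271) = (4.6016, 6.0269)
link 2: phi[2] = -65 + 135 + -15 = 55 deg
  cos(55 deg) = 0.5736, sin(55 deg) = 0.8192
  joint[3] = (4.6016, 6.0269) + 2.2 * (0.5736, 0.8192) = (4.6016 + 1.2619, 6.0269 + 1.8021) = (5.8634, 7.8290)
link 3: phi[3] = -65 + 135 + -15 + 95 = 150 deg
  cos(150 deg) = -0.8660, sin(150 deg) = 0.5000
  joint[4] = (5.8634, 7.8290) + 9.6 * (-0.8660, 0.5000) = (5.8634 + -8.3138, 7.8290 + 4.8000) = (-2.4504, 12.6290)
End effector: (-2.4504, 12.6290)

Answer: -2.4504 12.6290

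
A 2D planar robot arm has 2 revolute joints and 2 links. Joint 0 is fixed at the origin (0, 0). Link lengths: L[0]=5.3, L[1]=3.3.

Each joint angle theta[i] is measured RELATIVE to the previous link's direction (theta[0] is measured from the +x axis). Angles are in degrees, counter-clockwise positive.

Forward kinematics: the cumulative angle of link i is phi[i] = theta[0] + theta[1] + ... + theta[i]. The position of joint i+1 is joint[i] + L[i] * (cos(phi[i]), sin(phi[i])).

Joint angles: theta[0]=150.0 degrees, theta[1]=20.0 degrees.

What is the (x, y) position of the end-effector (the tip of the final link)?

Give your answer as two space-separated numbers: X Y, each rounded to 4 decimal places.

joint[0] = (0.0000, 0.0000)  (base)
link 0: phi[0] = 150 = 150 deg
  cos(150 deg) = -0.8660, sin(150 deg) = 0.5000
  joint[1] = (0.0000, 0.0000) + 5.3 * (-0.8660, 0.5000) = (0.0000 + -4.5899, 0.0000 + 2.6500) = (-4.5899, 2.6500)
link 1: phi[1] = 150 + 20 = 170 deg
  cos(170 deg) = -0.9848, sin(170 deg) = 0.1736
  joint[2] = (-4.5899, 2.6500) + 3.3 * (-0.9848, 0.1736) = (-4.5899 + -3.2499, 2.6500 + 0.5730) = (-7.8398, 3.2230)
End effector: (-7.8398, 3.2230)

Answer: -7.8398 3.2230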